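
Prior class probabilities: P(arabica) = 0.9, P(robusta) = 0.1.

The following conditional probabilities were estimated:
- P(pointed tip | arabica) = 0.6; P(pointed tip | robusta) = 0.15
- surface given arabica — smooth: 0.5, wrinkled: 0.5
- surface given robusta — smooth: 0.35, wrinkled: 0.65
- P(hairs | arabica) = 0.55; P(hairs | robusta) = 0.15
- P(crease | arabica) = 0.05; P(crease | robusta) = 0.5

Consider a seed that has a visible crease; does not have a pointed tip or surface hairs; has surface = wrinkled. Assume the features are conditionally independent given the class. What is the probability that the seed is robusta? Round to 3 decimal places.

0.853

arabica: 0.9 × (1−0.6) × 0.5 × (1−0.55) × 0.05 = 0.00405
robusta: 0.1 × (1−0.15) × 0.65 × (1−0.15) × 0.5 = 0.02348125
P(robusta | x) = 0.02348125 / 0.02753125 ≈ 0.853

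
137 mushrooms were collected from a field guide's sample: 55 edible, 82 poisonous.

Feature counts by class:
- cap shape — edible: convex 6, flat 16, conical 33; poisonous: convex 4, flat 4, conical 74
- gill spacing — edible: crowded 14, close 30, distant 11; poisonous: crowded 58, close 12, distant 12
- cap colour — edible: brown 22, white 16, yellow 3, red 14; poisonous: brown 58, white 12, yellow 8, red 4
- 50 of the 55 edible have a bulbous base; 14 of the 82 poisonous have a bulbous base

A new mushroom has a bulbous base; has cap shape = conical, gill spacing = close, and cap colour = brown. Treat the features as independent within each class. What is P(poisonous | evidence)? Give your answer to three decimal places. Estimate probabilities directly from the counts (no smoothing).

0.167

edible: (55/137) × (33/55) × (30/55) × (22/55) × (50/55) ≈ 0.047777
poisonous: (82/137) × (74/82) × (12/82) × (58/82) × (14/82) ≈ 0.00954568
P(poisonous | x) = 0.00954568 / 0.05732268 ≈ 0.167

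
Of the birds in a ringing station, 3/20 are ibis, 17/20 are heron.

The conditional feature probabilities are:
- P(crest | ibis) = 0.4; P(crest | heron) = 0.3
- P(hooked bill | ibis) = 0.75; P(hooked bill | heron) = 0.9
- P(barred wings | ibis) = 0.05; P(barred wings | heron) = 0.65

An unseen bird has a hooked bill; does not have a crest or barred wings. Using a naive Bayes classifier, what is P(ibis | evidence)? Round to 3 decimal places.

ibis: 0.15 × (1−0.4) × 0.75 × (1−0.05) = 0.064125
heron: 0.85 × (1−0.3) × 0.9 × (1−0.65) = 0.187425
P(ibis | x) = 0.064125 / 0.25155 ≈ 0.255

0.255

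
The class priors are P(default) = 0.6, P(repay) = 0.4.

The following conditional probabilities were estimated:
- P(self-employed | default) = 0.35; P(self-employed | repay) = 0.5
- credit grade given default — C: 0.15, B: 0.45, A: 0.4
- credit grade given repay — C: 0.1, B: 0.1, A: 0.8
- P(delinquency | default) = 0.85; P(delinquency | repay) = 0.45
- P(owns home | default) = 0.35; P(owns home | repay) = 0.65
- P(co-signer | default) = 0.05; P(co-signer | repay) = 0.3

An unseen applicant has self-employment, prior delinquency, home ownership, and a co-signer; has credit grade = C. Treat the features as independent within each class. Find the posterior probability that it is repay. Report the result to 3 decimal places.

0.789

default: 0.6 × 0.35 × 0.15 × 0.85 × 0.35 × 0.05 = 0.0004685625
repay: 0.4 × 0.5 × 0.1 × 0.45 × 0.65 × 0.3 = 0.001755
P(repay | x) = 0.001755 / 0.0022235625 ≈ 0.789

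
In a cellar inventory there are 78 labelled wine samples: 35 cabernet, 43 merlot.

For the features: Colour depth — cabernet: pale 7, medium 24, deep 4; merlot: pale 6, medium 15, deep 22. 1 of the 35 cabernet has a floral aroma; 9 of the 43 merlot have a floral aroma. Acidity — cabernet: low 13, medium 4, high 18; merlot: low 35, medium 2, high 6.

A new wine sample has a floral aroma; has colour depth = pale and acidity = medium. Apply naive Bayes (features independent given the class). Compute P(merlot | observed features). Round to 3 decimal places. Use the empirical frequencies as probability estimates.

0.719

cabernet: (35/78) × (7/35) × (1/35) × (4/35) ≈ 0.00029304
merlot: (43/78) × (6/43) × (9/43) × (2/43) ≈ 0.000748846
P(merlot | x) = 0.000748846 / 0.001041886 ≈ 0.719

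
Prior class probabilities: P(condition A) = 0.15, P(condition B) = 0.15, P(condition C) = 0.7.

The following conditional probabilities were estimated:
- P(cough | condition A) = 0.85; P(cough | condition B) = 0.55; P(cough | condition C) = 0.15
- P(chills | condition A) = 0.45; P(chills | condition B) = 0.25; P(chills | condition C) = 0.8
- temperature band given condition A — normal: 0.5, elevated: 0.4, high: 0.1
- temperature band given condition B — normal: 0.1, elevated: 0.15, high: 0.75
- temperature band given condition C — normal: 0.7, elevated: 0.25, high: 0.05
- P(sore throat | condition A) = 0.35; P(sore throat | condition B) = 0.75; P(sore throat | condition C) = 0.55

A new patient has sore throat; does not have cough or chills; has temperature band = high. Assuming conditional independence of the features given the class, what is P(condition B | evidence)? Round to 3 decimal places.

condition A: 0.15 × (1−0.85) × (1−0.45) × 0.1 × 0.35 = 0.000433125
condition B: 0.15 × (1−0.55) × (1−0.25) × 0.75 × 0.75 = 0.0284765625
condition C: 0.7 × (1−0.15) × (1−0.8) × 0.05 × 0.55 = 0.0032725
P(condition B | x) = 0.0284765625 / 0.0321821875 ≈ 0.885

0.885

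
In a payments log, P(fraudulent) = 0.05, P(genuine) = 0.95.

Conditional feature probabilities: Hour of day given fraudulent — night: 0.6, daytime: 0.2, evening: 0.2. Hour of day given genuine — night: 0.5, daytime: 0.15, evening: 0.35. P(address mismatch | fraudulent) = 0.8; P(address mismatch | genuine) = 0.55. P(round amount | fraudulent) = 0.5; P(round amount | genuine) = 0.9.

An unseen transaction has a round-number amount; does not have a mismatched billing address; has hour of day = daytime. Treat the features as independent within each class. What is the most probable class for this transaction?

genuine

fraudulent: 0.05 × 0.2 × (1−0.8) × 0.5 = 0.001
genuine: 0.95 × 0.15 × (1−0.55) × 0.9 = 0.0577125
Highest score → genuine.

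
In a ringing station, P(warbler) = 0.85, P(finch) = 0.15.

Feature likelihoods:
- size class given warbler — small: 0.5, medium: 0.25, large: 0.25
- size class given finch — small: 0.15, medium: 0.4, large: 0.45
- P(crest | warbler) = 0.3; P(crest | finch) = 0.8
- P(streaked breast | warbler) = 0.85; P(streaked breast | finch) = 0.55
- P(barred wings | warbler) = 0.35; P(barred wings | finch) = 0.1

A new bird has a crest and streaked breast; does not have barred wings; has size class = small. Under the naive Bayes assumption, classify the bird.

warbler: 0.85 × 0.5 × 0.3 × 0.85 × (1−0.35) = 0.07044375
finch: 0.15 × 0.15 × 0.8 × 0.55 × (1−0.1) = 0.00891
Highest score → warbler.

warbler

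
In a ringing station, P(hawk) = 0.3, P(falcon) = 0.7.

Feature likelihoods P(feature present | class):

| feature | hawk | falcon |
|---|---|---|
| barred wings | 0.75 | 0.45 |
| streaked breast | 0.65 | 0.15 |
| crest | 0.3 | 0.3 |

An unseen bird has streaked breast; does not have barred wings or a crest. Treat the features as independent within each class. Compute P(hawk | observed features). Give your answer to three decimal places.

0.458

hawk: 0.3 × (1−0.75) × 0.65 × (1−0.3) = 0.034125
falcon: 0.7 × (1−0.45) × 0.15 × (1−0.3) = 0.040425
P(hawk | x) = 0.034125 / 0.07455 ≈ 0.458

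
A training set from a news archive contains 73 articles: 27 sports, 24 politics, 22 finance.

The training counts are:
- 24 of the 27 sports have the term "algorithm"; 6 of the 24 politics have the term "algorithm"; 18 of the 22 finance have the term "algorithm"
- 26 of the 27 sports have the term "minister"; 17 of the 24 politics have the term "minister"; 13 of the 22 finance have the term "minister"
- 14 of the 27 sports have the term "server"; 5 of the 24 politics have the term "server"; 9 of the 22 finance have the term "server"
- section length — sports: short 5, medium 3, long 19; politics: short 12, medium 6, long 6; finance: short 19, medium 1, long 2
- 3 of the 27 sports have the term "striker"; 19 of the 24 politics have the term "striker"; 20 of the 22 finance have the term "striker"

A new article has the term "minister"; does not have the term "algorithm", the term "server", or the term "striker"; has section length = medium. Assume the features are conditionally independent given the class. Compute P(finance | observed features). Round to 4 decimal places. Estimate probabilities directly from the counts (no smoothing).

0.0086

sports: (27/73) × (3/27) × (26/27) × (13/27) × (3/27) × (24/27) ≈ 0.00188188
politics: (24/73) × (18/24) × (17/24) × (19/24) × (6/24) × (5/24) ≈ 0.00720159
finance: (22/73) × (4/22) × (13/22) × (13/22) × (1/22) × (2/22) ≈ 0.0000790611
P(finance | x) = 0.0000790611 / 0.0091625311 ≈ 0.0086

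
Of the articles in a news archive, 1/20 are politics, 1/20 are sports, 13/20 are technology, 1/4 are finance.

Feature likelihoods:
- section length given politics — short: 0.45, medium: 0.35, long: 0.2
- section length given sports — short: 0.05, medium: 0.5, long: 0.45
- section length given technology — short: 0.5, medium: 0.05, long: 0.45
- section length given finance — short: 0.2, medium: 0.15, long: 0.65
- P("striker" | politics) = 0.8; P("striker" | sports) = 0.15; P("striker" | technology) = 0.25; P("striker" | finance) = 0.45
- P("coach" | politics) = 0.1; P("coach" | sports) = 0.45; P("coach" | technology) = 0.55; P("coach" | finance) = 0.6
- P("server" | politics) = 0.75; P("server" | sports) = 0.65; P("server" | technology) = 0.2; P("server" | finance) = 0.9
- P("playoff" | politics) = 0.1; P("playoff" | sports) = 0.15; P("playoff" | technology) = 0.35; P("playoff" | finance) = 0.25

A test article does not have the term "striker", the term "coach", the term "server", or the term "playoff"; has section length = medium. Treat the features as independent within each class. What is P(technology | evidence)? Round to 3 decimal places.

politics: 0.05 × 0.35 × (1−0.8) × (1−0.1) × (1−0.75) × (1−0.1) = 0.00070875
sports: 0.05 × 0.5 × (1−0.15) × (1−0.45) × (1−0.65) × (1−0.15) = 0.00347703125
technology: 0.65 × 0.05 × (1−0.25) × (1−0.55) × (1−0.2) × (1−0.35) = 0.00570375
finance: 0.25 × 0.15 × (1−0.45) × (1−0.6) × (1−0.9) × (1−0.25) = 0.00061875
P(technology | x) = 0.00570375 / 0.01050828125 ≈ 0.543

0.543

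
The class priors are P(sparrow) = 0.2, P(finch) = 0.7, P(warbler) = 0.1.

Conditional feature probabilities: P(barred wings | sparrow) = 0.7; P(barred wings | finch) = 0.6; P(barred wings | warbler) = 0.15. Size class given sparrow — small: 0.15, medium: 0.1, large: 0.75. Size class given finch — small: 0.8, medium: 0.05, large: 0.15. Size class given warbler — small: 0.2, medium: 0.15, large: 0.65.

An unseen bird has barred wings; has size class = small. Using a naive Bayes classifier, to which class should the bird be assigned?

sparrow: 0.2 × 0.7 × 0.15 = 0.021
finch: 0.7 × 0.6 × 0.8 = 0.336
warbler: 0.1 × 0.15 × 0.2 = 0.003
Highest score → finch.

finch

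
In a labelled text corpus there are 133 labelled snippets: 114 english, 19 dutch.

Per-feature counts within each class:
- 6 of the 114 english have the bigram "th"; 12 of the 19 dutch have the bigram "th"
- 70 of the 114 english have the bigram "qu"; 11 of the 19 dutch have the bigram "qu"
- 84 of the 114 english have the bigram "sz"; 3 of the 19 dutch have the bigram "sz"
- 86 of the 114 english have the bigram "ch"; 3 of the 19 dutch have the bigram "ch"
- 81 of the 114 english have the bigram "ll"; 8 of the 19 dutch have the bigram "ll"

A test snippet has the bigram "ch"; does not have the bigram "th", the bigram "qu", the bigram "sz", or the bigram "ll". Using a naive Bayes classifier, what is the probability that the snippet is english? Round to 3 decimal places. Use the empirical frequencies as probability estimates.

english: (114/133) × (108/114) × (44/114) × (30/114) × (86/114) × (33/114) ≈ 0.018011
dutch: (19/133) × (7/19) × (8/19) × (16/19) × (3/19) × (11/19) ≈ 0.00170591
P(english | x) = 0.018011 / 0.01971691 ≈ 0.913

0.913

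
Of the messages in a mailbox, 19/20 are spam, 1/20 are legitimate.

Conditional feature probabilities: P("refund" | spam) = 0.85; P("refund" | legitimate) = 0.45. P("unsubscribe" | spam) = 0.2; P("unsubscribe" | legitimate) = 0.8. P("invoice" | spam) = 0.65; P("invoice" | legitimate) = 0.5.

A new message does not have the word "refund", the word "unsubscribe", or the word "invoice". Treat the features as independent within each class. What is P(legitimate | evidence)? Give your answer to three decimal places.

0.064

spam: 0.95 × (1−0.85) × (1−0.2) × (1−0.65) = 0.0399
legitimate: 0.05 × (1−0.45) × (1−0.8) × (1−0.5) = 0.00275
P(legitimate | x) = 0.00275 / 0.04265 ≈ 0.064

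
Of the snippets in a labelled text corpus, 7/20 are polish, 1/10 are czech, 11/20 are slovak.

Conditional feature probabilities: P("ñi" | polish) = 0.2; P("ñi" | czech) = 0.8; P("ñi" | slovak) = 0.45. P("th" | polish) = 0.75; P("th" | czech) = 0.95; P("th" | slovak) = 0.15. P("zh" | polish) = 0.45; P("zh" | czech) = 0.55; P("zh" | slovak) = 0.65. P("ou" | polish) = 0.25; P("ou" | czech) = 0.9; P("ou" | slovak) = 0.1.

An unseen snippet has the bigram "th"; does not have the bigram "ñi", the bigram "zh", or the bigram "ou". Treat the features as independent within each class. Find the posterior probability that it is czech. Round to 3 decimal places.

0.008

polish: 0.35 × (1−0.2) × 0.75 × (1−0.45) × (1−0.25) = 0.086625
czech: 0.1 × (1−0.8) × 0.95 × (1−0.55) × (1−0.9) = 0.000855
slovak: 0.55 × (1−0.45) × 0.15 × (1−0.65) × (1−0.1) = 0.014293125
P(czech | x) = 0.000855 / 0.101773125 ≈ 0.008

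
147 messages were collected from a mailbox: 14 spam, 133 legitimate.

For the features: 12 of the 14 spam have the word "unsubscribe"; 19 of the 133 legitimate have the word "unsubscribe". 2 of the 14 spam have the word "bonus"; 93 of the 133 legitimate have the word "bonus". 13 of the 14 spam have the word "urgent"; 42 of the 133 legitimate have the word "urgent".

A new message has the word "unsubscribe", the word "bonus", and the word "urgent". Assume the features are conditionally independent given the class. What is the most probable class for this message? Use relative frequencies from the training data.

legitimate

spam: (14/147) × (12/14) × (2/14) × (13/14) ≈ 0.0108288
legitimate: (133/147) × (19/133) × (93/133) × (42/133) ≈ 0.0285407
Highest score → legitimate.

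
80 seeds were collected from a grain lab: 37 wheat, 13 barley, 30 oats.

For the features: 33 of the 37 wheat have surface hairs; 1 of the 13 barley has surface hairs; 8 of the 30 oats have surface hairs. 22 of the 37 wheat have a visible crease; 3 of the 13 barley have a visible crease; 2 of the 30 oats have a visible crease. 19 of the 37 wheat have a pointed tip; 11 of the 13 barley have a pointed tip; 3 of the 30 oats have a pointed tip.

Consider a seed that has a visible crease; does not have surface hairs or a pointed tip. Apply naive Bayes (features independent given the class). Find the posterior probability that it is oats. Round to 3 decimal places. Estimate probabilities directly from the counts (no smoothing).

0.455

wheat: (37/80) × (4/37) × (22/37) × (18/37) ≈ 0.0144631
barley: (13/80) × (12/13) × (3/13) × (2/13) ≈ 0.00532544
oats: (30/80) × (22/30) × (2/30) × (27/30) = 0.0165
P(oats | x) = 0.0165 / 0.03628854 ≈ 0.455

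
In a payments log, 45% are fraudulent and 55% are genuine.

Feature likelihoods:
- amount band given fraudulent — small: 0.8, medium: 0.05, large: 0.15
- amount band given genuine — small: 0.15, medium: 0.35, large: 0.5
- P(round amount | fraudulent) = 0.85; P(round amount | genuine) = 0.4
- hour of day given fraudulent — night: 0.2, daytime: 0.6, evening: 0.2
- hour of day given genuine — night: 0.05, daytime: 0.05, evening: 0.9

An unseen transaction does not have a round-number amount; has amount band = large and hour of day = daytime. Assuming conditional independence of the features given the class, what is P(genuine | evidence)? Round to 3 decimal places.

fraudulent: 0.45 × 0.15 × (1−0.85) × 0.6 = 0.006075
genuine: 0.55 × 0.5 × (1−0.4) × 0.05 = 0.00825
P(genuine | x) = 0.00825 / 0.014325 ≈ 0.576

0.576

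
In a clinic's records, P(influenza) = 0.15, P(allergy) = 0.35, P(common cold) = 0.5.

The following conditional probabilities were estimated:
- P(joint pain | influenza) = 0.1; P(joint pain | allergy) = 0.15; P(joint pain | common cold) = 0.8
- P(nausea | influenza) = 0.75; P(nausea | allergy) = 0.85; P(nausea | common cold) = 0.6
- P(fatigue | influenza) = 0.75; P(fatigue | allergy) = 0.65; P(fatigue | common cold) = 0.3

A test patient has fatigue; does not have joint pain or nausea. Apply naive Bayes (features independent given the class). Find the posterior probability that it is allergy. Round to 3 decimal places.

0.437

influenza: 0.15 × (1−0.1) × (1−0.75) × 0.75 = 0.0253125
allergy: 0.35 × (1−0.15) × (1−0.85) × 0.65 = 0.02900625
common cold: 0.5 × (1−0.8) × (1−0.6) × 0.3 = 0.012
P(allergy | x) = 0.02900625 / 0.06631875 ≈ 0.437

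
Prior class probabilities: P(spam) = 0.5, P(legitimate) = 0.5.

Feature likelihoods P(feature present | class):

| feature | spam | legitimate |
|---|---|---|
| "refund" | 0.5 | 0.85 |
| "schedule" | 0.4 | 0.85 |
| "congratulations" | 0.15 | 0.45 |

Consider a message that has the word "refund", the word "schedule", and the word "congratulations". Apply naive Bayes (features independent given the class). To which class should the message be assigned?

spam: 0.5 × 0.5 × 0.4 × 0.15 = 0.015
legitimate: 0.5 × 0.85 × 0.85 × 0.45 = 0.1625625
Highest score → legitimate.

legitimate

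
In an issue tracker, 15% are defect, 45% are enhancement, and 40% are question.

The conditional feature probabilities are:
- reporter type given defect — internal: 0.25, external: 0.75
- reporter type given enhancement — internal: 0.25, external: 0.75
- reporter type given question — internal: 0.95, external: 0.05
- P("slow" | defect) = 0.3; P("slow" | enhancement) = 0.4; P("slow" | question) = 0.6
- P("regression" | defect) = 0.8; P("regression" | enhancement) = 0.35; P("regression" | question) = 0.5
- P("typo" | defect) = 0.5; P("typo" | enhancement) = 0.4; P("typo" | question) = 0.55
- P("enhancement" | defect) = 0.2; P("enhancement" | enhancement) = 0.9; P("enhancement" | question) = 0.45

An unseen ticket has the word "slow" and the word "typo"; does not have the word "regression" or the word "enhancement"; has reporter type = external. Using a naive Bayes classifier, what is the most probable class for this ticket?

defect: 0.15 × 0.75 × 0.3 × (1−0.8) × 0.5 × (1−0.2) = 0.0027
enhancement: 0.45 × 0.75 × 0.4 × (1−0.35) × 0.4 × (1−0.9) = 0.00351
question: 0.4 × 0.05 × 0.6 × (1−0.5) × 0.55 × (1−0.45) = 0.001815
Highest score → enhancement.

enhancement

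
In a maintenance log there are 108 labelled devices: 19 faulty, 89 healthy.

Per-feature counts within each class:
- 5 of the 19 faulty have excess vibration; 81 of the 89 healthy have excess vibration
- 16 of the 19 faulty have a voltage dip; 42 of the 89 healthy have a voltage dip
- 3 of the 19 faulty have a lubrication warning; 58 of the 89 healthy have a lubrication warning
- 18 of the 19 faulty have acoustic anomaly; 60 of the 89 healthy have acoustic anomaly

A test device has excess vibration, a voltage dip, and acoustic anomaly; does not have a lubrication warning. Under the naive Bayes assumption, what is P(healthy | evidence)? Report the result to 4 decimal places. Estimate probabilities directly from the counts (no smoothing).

0.7277

faulty: (19/108) × (5/19) × (16/19) × (16/19) × (18/19) ≈ 0.0311027
healthy: (89/108) × (81/89) × (42/89) × (31/89) × (60/89) ≈ 0.08311
P(healthy | x) = 0.08311 / 0.1142127 ≈ 0.7277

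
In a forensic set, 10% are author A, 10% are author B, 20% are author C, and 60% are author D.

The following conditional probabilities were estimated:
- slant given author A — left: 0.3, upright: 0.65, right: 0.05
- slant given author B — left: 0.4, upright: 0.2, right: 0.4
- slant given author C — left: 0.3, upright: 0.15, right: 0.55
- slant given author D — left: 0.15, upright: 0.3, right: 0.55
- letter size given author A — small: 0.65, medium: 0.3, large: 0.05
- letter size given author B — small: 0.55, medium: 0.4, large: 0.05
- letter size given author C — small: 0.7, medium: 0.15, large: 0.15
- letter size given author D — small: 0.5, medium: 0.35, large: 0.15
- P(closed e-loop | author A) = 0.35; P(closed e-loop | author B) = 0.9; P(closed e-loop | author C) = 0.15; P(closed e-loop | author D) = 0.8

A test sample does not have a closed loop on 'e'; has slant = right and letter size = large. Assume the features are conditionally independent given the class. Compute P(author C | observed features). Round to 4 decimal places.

0.5775

author A: 0.1 × 0.05 × 0.05 × (1−0.35) = 0.0001625
author B: 0.1 × 0.4 × 0.05 × (1−0.9) = 0.0002
author C: 0.2 × 0.55 × 0.15 × (1−0.15) = 0.014025
author D: 0.6 × 0.55 × 0.15 × (1−0.8) = 0.0099
P(author C | x) = 0.014025 / 0.0242875 ≈ 0.5775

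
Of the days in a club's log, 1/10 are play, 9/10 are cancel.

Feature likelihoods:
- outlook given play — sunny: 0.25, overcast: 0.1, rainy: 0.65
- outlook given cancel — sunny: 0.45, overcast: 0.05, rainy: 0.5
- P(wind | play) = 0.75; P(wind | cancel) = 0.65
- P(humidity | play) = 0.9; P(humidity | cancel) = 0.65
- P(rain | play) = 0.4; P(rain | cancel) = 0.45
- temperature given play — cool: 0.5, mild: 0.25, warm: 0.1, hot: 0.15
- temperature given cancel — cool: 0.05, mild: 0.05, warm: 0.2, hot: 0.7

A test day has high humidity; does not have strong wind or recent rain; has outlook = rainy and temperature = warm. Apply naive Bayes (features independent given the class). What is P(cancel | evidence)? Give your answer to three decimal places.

0.928

play: 0.1 × 0.65 × (1−0.75) × 0.9 × (1−0.4) × 0.1 = 0.0008775
cancel: 0.9 × 0.5 × (1−0.65) × 0.65 × (1−0.45) × 0.2 = 0.01126125
P(cancel | x) = 0.01126125 / 0.01213875 ≈ 0.928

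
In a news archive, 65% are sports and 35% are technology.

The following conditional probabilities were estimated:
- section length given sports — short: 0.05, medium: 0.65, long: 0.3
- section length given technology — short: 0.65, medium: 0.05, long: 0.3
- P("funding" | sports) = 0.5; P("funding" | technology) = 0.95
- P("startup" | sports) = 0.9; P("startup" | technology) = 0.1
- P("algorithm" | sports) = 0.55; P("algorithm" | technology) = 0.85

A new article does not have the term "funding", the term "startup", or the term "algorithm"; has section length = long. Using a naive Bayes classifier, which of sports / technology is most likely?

sports: 0.65 × 0.3 × (1−0.5) × (1−0.9) × (1−0.55) = 0.0043875
technology: 0.35 × 0.3 × (1−0.95) × (1−0.1) × (1−0.85) = 0.00070875
Highest score → sports.

sports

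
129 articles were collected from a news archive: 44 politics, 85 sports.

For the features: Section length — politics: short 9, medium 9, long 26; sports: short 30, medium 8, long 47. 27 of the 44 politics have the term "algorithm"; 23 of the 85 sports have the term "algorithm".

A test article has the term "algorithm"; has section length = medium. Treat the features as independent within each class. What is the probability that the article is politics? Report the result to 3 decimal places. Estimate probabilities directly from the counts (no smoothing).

politics: (44/129) × (9/44) × (27/44) ≈ 0.0428118
sports: (85/129) × (8/85) × (23/85) ≈ 0.0167807
P(politics | x) = 0.0428118 / 0.0595925 ≈ 0.718

0.718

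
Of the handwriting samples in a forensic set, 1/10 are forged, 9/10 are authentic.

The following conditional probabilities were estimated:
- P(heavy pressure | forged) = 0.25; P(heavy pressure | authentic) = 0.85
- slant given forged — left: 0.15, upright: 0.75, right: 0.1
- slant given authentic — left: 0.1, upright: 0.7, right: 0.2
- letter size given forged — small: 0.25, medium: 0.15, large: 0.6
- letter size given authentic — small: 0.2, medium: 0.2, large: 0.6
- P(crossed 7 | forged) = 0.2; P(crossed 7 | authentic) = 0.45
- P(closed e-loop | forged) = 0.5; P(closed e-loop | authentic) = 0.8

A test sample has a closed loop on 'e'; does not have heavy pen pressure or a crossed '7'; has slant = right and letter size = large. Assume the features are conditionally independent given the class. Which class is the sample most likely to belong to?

forged: 0.1 × (1−0.25) × 0.1 × 0.6 × (1−0.2) × 0.5 = 0.0018
authentic: 0.9 × (1−0.85) × 0.2 × 0.6 × (1−0.45) × 0.8 = 0.007128
Highest score → authentic.

authentic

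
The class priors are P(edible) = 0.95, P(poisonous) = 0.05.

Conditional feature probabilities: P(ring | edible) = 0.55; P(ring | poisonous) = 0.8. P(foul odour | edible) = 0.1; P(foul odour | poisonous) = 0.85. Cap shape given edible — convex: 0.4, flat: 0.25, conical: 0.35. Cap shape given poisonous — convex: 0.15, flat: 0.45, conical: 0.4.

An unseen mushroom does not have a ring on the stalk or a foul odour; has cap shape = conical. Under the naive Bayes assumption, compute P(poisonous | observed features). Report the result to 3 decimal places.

0.004

edible: 0.95 × (1−0.55) × (1−0.1) × 0.35 = 0.1346625
poisonous: 0.05 × (1−0.8) × (1−0.85) × 0.4 = 0.0006
P(poisonous | x) = 0.0006 / 0.1352625 ≈ 0.004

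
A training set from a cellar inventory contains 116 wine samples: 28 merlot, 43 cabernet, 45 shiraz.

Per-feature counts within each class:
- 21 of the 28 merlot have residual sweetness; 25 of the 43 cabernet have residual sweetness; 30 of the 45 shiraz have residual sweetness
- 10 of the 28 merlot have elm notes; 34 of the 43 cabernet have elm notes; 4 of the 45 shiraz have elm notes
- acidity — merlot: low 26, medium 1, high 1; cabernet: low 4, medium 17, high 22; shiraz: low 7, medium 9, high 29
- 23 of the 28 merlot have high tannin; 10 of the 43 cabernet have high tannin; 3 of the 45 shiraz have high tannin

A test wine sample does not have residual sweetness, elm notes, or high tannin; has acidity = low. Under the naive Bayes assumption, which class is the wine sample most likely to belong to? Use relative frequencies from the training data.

shiraz

merlot: (28/116) × (7/28) × (18/28) × (26/28) × (5/28) ≈ 0.00643253
cabernet: (43/116) × (18/43) × (9/43) × (4/43) × (33/43) ≈ 0.0023186
shiraz: (45/116) × (15/45) × (41/45) × (7/45) × (42/45) ≈ 0.0171052
Highest score → shiraz.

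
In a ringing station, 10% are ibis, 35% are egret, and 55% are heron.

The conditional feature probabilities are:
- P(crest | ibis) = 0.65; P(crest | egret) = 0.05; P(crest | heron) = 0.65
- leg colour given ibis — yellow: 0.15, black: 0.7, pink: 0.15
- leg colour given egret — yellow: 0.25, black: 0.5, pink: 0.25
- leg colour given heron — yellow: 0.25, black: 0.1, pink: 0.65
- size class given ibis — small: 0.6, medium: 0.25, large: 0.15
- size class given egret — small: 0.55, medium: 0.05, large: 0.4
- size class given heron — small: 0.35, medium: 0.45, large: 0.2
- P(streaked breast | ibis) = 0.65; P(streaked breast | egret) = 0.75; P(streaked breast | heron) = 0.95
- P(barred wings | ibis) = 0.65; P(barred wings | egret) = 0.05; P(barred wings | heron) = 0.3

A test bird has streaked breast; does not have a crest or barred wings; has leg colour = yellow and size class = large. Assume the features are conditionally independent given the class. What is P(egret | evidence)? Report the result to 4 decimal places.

0.7826

ibis: 0.1 × (1−0.65) × 0.15 × 0.15 × 0.65 × (1−0.65) = 0.00017915625
egret: 0.35 × (1−0.05) × 0.25 × 0.4 × 0.75 × (1−0.05) = 0.023690625
heron: 0.55 × (1−0.65) × 0.25 × 0.2 × 0.95 × (1−0.3) = 0.006400625
P(egret | x) = 0.023690625 / 0.03027040625 ≈ 0.7826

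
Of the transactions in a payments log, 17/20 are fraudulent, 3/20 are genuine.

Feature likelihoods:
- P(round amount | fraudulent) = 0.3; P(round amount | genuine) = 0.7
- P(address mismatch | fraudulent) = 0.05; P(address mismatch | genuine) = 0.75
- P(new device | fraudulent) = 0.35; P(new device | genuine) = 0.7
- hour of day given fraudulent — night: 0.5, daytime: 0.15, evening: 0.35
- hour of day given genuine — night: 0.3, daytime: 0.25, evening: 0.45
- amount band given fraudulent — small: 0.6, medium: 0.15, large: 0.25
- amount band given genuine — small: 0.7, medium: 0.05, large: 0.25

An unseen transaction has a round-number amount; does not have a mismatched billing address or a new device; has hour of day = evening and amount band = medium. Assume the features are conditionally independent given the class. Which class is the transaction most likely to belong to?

fraudulent

fraudulent: 0.85 × 0.3 × (1−0.05) × (1−0.35) × 0.35 × 0.15 = 0.00826678125
genuine: 0.15 × 0.7 × (1−0.75) × (1−0.7) × 0.45 × 0.05 = 0.0001771875
Highest score → fraudulent.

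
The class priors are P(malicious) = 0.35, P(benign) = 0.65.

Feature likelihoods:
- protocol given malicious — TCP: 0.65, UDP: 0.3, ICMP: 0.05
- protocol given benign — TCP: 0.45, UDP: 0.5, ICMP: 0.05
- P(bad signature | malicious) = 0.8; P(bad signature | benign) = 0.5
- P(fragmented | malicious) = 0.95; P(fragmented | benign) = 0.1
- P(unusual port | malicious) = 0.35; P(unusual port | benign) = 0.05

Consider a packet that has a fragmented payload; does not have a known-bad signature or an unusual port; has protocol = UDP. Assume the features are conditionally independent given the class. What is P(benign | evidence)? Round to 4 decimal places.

0.5435

malicious: 0.35 × 0.3 × (1−0.8) × 0.95 × (1−0.35) = 0.0129675
benign: 0.65 × 0.5 × (1−0.5) × 0.1 × (1−0.05) = 0.0154375
P(benign | x) = 0.0154375 / 0.028405 ≈ 0.5435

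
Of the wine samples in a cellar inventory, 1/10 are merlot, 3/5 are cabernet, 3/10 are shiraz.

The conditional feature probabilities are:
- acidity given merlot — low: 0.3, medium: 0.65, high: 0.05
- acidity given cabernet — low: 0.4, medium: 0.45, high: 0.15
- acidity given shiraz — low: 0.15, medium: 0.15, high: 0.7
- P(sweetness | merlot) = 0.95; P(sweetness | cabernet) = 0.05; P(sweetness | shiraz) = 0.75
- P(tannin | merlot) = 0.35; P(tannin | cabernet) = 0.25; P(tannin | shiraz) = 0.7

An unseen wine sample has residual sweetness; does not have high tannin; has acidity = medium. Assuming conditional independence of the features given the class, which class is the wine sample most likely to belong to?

merlot

merlot: 0.1 × 0.65 × 0.95 × (1−0.35) = 0.0401375
cabernet: 0.6 × 0.45 × 0.05 × (1−0.25) = 0.010125
shiraz: 0.3 × 0.15 × 0.75 × (1−0.7) = 0.010125
Highest score → merlot.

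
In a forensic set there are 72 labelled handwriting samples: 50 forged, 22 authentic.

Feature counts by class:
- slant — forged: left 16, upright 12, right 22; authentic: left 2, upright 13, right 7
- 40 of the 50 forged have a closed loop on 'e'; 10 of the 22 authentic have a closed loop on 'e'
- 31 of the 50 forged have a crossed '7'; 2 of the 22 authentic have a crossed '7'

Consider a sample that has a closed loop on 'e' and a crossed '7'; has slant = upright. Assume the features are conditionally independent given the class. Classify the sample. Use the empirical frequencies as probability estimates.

forged: (50/72) × (12/50) × (40/50) × (31/50) ≈ 0.0826667
authentic: (22/72) × (13/22) × (10/22) × (2/22) ≈ 0.00746097
Highest score → forged.

forged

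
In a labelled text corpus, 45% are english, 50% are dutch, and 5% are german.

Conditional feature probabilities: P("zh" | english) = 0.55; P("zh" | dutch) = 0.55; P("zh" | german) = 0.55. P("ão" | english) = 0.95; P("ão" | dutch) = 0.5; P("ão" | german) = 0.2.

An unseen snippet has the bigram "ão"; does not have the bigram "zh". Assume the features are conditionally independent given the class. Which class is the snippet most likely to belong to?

english

english: 0.45 × (1−0.55) × 0.95 = 0.192375
dutch: 0.5 × (1−0.55) × 0.5 = 0.1125
german: 0.05 × (1−0.55) × 0.2 = 0.0045
Highest score → english.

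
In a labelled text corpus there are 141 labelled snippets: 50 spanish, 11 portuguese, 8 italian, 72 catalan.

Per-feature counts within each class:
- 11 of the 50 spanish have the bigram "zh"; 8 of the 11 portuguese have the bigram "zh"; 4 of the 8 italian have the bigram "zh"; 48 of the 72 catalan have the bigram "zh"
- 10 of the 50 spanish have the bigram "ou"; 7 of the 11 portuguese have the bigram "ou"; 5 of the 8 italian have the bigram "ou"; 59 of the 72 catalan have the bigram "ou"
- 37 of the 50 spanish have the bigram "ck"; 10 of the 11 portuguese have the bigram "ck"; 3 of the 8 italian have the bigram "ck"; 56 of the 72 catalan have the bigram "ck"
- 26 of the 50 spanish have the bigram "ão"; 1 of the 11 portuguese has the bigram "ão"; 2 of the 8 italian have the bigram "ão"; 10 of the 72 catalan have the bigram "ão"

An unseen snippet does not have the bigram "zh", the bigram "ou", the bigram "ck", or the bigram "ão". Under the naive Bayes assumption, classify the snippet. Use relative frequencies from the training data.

spanish

spanish: (50/141) × (39/50) × (40/50) × (13/50) × (24/50) ≈ 0.0276153
portuguese: (11/141) × (3/11) × (4/11) × (1/11) × (10/11) ≈ 0.000639417
italian: (8/141) × (4/8) × (3/8) × (5/8) × (6/8) ≈ 0.0049867
catalan: (72/141) × (24/72) × (13/72) × (16/72) × (62/72) ≈ 0.00588098
Highest score → spanish.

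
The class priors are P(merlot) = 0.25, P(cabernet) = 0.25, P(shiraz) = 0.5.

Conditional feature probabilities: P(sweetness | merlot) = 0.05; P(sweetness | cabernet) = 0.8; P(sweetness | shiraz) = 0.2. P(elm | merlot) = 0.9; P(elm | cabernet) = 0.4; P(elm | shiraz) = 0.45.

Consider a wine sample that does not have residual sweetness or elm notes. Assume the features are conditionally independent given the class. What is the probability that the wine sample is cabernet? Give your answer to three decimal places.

merlot: 0.25 × (1−0.05) × (1−0.9) = 0.02375
cabernet: 0.25 × (1−0.8) × (1−0.4) = 0.03
shiraz: 0.5 × (1−0.2) × (1−0.45) = 0.22
P(cabernet | x) = 0.03 / 0.27375 ≈ 0.110

0.110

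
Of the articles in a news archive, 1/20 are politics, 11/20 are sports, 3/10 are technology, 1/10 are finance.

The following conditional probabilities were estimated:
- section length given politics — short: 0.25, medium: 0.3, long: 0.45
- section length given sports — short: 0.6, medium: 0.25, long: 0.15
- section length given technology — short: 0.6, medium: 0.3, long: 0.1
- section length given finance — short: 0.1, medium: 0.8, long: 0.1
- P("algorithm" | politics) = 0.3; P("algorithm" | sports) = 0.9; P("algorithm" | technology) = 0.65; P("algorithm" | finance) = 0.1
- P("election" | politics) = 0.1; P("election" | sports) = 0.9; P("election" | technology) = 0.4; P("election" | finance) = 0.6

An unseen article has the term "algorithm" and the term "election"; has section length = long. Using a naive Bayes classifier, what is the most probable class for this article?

politics: 0.05 × 0.45 × 0.3 × 0.1 = 0.000675
sports: 0.55 × 0.15 × 0.9 × 0.9 = 0.066825
technology: 0.3 × 0.1 × 0.65 × 0.4 = 0.0078
finance: 0.1 × 0.1 × 0.1 × 0.6 = 0.0006
Highest score → sports.

sports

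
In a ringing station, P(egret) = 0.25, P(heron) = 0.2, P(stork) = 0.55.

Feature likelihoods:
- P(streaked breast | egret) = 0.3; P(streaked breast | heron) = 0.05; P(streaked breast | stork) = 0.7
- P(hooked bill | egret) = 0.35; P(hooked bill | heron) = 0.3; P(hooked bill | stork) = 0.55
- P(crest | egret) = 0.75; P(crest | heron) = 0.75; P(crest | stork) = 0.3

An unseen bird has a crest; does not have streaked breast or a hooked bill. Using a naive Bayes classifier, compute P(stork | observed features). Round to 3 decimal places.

egret: 0.25 × (1−0.3) × (1−0.35) × 0.75 = 0.0853125
heron: 0.2 × (1−0.05) × (1−0.3) × 0.75 = 0.09975
stork: 0.55 × (1−0.7) × (1−0.55) × 0.3 = 0.022275
P(stork | x) = 0.022275 / 0.2073375 ≈ 0.107

0.107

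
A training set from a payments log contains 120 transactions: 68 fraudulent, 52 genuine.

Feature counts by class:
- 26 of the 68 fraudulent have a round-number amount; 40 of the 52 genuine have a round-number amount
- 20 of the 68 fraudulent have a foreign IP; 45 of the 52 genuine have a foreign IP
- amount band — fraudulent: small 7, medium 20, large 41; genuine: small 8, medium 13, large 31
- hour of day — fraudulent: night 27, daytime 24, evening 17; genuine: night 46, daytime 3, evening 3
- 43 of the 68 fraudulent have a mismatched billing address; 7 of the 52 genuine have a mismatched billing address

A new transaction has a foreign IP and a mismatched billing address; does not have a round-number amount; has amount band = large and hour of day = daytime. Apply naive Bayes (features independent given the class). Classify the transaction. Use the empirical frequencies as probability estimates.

fraudulent

fraudulent: (68/120) × (42/68) × (20/68) × (41/68) × (24/68) × (43/68) ≈ 0.0138524
genuine: (52/120) × (12/52) × (45/52) × (31/52) × (3/52) × (7/52) ≈ 0.000400664
Highest score → fraudulent.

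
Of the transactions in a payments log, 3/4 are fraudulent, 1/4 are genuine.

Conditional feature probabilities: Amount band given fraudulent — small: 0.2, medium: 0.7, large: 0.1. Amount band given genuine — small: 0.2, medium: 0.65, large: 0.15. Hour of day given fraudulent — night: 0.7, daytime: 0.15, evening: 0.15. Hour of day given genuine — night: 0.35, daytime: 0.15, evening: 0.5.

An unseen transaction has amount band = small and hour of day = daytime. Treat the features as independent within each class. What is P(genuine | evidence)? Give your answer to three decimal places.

fraudulent: 0.75 × 0.2 × 0.15 = 0.0225
genuine: 0.25 × 0.2 × 0.15 = 0.0075
P(genuine | x) = 0.0075 / 0.03 ≈ 0.250

0.250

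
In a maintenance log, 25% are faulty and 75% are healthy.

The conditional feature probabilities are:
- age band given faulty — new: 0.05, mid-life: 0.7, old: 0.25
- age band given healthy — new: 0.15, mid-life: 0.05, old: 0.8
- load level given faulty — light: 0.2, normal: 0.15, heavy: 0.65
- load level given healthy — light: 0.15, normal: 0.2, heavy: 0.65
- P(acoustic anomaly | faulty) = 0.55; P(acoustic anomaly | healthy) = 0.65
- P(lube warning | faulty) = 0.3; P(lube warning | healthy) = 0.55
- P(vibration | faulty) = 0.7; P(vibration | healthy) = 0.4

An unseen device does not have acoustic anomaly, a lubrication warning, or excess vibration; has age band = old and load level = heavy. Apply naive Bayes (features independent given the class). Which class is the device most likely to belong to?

healthy

faulty: 0.25 × 0.25 × 0.65 × (1−0.55) × (1−0.3) × (1−0.7) = 0.0038390625
healthy: 0.75 × 0.8 × 0.65 × (1−0.65) × (1−0.55) × (1−0.4) = 0.036855
Highest score → healthy.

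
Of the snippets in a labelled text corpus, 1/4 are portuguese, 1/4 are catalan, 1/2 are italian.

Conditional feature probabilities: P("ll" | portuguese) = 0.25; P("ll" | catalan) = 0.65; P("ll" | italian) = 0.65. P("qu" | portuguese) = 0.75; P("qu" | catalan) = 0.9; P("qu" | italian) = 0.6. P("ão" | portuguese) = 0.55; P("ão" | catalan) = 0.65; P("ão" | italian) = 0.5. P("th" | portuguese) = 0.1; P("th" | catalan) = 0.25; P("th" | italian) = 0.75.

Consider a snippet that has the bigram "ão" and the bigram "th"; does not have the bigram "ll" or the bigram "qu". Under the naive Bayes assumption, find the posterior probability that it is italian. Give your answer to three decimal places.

0.868

portuguese: 0.25 × (1−0.25) × (1−0.75) × 0.55 × 0.1 = 0.002578125
catalan: 0.25 × (1−0.65) × (1−0.9) × 0.65 × 0.25 = 0.001421875
italian: 0.5 × (1−0.65) × (1−0.6) × 0.5 × 0.75 = 0.02625
P(italian | x) = 0.02625 / 0.03025 ≈ 0.868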